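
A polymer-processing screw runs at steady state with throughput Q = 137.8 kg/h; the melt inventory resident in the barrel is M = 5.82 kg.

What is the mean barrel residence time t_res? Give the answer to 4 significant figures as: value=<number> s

Convert throughput: Q = 137.8 kg/h = 137.8/3600 = 0.0382778 kg/s
t_res = M / Q_s = 5.82 / 0.0382778 = 152.046 s

value=152.0 s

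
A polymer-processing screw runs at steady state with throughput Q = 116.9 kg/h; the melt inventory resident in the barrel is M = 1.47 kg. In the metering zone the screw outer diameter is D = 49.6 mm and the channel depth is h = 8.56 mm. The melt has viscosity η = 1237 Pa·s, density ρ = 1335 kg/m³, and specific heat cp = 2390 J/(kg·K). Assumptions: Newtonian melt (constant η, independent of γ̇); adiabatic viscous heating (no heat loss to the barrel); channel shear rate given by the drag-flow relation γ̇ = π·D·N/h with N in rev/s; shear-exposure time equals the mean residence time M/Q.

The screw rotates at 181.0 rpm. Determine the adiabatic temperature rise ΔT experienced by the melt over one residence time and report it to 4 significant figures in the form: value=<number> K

value=52.93 K

Convert throughput: Q = 116.9 kg/h = 116.9/3600 = 0.0324722 kg/s
Mean residence time: t_res = M/Q_s = 1.47 kg / 0.0324722 kg/s = 45.2695 s
D = 49.6 mm = 0.0496 m;  h = 8.56 mm = 0.00856 m;  N = 181.0 rpm / 60 = 3.01667 rev/s
γ̇ = π·D·N / h = π · 0.0496 · 3.01667 / 0.00856 = 54.9143 s⁻¹
Adiabatic rise: ΔT = η γ̇² t_res / (ρ cp) = 1237·(54.9143)²·45.2695 / (1335·2390) = 52.9256 K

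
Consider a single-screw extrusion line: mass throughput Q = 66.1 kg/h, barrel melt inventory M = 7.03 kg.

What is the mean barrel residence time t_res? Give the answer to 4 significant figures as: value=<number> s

value=382.9 s

Throughput in SI: Q_s = 66.1 kg/h ÷ 3600 s/h = 0.0183611 kg/s
t_res = M / Q_s = 7.03 ÷ 0.0183611 = 382.874 s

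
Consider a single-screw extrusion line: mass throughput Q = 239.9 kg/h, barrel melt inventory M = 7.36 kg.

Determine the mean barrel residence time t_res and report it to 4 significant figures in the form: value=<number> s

value=110.4 s

Q_s = Q / 3600 = 239.9 / 3600 = 0.0666389 kg/s
t_res = M / Q_s = 7.36 / 0.0666389 = 110.446 s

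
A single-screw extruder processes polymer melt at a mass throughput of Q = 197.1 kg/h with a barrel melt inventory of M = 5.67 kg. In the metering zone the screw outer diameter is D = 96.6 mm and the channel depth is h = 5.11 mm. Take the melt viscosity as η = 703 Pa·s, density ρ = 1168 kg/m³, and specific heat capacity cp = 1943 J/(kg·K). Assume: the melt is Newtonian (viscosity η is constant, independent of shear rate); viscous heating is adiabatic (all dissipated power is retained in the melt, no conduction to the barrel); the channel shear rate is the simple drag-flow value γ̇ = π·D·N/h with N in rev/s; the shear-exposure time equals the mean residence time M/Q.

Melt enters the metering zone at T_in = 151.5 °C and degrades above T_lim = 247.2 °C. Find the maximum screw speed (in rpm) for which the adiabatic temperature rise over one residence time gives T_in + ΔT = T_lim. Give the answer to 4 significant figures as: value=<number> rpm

Q_s = Q / 3600 = 197.1 / 3600 = 0.05475 kg/s
Mean residence time: t_res = M/Q_s = 5.67 kg / 0.05475 kg/s = 103.562 s
Convert to metres: D = 0.0966 m, h = 0.00511 m
ΔT_a = T_lim − T_in = 247.2 °C − 151.5 °C = 95.7 K
Invert ΔT = ηγ̇²t_res/(ρcp) for γ̇: γ̇_max² = ΔT_a ρ cp / (η t_res) = 95.7·1168·1943 / (703·103.562) = 2983.14 s⁻²
Take the square root: γ̇_max = √(2983.14) = 54.6181 s⁻¹
Solve γ̇ = πDN/h for N: N_max = γ̇_max·h/(π·D) = 54.6181 × 0.00511 / (π × 0.0966) = 0.919667 rev/s = 55.18 rpm

value=55.18 rpm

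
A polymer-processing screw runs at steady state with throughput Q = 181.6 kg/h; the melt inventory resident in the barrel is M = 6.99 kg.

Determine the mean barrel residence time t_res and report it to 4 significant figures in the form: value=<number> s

Throughput in SI: Q_s = 181.6 kg/h ÷ 3600 s/h = 0.0504444 kg/s
Mean residence time: t_res = M/Q_s = 6.99 kg / 0.0504444 kg/s = 138.568 s

value=138.6 s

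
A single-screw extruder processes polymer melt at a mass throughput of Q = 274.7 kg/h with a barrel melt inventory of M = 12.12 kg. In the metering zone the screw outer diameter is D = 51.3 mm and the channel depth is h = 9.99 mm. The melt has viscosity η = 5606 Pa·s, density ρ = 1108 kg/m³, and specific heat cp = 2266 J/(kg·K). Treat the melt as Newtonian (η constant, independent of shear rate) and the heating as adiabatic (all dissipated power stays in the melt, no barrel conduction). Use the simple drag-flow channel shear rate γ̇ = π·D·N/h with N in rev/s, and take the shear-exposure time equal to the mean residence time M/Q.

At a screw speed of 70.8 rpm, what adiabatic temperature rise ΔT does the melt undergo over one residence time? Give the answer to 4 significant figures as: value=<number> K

value=128.5 K

Q_s = Q / 3600 = 274.7 / 3600 = 0.0763056 kg/s
t_res = M / Q_s = 12.12 ÷ 0.0763056 = 158.835 s
Convert to SI: D = 0.0513 m, h = 0.00999 m, N = 70.8/60 = 1.18 rev/s
Shear rate: γ̇ = πDN/h = π·0.0513·1.18/0.00999 = 19.0364 s⁻¹
ΔT = η·γ̇²·t_res / (ρ·cp) = 5606 · (19.0364)² · 158.835 / (1108 · 2266) = 128.519 K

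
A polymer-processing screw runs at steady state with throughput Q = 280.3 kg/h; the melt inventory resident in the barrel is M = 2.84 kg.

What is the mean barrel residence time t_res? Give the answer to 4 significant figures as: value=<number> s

value=36.48 s

Convert throughput: Q = 280.3 kg/h = 280.3/3600 = 0.0778611 kg/s
t_res = M / Q_s = 2.84 / 0.0778611 = 36.4752 s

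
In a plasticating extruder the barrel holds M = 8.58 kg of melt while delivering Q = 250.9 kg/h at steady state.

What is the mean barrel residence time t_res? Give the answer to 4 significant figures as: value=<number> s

Convert throughput: Q = 250.9 kg/h = 250.9/3600 = 0.0696944 kg/s
t_res = M / Q_s = 8.58 ÷ 0.0696944 = 123.109 s

value=123.1 s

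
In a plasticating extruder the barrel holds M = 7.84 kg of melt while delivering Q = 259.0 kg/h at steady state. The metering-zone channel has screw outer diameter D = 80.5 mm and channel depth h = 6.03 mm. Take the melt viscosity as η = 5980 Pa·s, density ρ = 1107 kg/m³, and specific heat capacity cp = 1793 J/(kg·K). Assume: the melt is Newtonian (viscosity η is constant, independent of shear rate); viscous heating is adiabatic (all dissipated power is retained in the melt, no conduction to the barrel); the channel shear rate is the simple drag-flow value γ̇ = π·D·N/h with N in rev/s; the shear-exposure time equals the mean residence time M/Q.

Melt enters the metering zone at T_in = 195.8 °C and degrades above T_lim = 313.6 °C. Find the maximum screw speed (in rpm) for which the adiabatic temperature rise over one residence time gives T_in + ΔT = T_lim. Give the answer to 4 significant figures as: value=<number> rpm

Convert throughput: Q = 259.0 kg/h = 259.0/3600 = 0.0719444 kg/s
t_res = M / Q_s = 7.84 / 0.0719444 = 108.973 s
Convert to metres: D = 0.0805 m, h = 0.00603 m
Allowable rise: ΔT_a = T_lim − T_in = 313.6 − 195.8 = 117.8 K
Invert ΔT = ηγ̇²t_res/(ρcp) for γ̇: γ̇_max² = ΔT_a ρ cp / (η t_res) = 117.8·1107·1793 / (5980·108.973) = 358.801 s⁻²
γ̇_max = sqrt(358.801) = 18.942 s⁻¹
N_max = γ̇_max h / (πD) = 18.942·0.00603/(π·0.0805) = 0.451646 rev/s → ×60 = 27.0988 rpm

value=27.10 rpm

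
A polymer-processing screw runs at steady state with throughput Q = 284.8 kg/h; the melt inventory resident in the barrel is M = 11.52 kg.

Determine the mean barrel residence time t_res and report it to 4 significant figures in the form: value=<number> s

Convert throughput: Q = 284.8 kg/h = 284.8/3600 = 0.0791111 kg/s
t_res = M / Q_s = 11.52 / 0.0791111 = 145.618 s

value=145.6 s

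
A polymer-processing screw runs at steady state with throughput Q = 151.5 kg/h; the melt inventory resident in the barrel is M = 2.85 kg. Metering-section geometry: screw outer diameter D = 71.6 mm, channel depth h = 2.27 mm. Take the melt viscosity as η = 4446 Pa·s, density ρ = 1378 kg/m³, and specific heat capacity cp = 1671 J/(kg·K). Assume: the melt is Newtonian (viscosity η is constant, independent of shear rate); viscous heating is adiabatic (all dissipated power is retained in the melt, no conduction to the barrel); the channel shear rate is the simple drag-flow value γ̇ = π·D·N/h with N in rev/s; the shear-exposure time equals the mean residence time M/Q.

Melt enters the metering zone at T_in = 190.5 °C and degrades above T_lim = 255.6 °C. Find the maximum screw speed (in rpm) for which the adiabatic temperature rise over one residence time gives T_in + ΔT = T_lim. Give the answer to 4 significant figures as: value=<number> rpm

value=13.51 rpm

Throughput in SI: Q_s = 151.5 kg/h ÷ 3600 s/h = 0.0420833 kg/s
t_res = M / Q_s = 2.85 / 0.0420833 = 67.7228 s
Geometry in SI: D = 71.6 mm → 0.0716 m, h = 2.27 mm → 0.00227 m
ΔT_a = T_lim − T_in = 255.6 °C − 190.5 °C = 65.1 K
γ̇_max² = ΔT_a·ρ·cp/(η·t_res) = 65.1·1378·1671/(4446·67.7228) = 497.855 s⁻²
γ̇_max = sqrt(497.855) = 22.3127 s⁻¹
Solve γ̇ = πDN/h for N: N_max = γ̇_max·h/(π·D) = 22.3127 × 0.00227 / (π × 0.0716) = 0.225172 rev/s = 13.5103 rpm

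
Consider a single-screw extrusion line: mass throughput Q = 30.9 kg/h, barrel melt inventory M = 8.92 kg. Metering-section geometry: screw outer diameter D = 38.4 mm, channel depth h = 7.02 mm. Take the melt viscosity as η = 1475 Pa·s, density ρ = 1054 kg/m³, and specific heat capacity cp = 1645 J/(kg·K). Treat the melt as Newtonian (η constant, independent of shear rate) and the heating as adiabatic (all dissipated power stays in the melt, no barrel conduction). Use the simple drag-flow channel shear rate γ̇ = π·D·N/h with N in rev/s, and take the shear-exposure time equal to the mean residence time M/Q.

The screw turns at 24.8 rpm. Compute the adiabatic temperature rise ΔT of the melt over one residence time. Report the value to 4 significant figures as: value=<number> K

value=44.60 K

Convert throughput: Q = 30.9 kg/h = 30.9/3600 = 0.00858333 kg/s
t_res = M / Q_s = 8.92 / 0.00858333 = 1039.22 s
Geometry in metres: D = 38.4 mm → 0.0384 m, h = 7.02 mm → 0.00702 m; screw speed N = 24.8 rpm = 0.413333 rev/s
γ̇ = π·D·N / h = π · 0.0384 · 0.413333 / 0.00702 = 7.10304 s⁻¹
ΔT = η·γ̇²·t_res / (ρ·cp) = 1475 · (7.10304)² · 1039.22 / (1054 · 1645) = 44.605 K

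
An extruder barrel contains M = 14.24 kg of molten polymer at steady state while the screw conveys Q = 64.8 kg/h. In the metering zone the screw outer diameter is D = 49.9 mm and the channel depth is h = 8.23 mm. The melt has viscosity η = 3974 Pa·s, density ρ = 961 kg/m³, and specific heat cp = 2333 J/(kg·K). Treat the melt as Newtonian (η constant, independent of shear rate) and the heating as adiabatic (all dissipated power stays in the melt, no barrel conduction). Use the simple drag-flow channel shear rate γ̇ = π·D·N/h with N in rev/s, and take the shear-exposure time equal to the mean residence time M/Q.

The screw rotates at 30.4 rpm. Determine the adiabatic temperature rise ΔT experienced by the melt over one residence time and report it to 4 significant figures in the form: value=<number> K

Q_s = Q / 3600 = 64.8 / 3600 = 0.018 kg/s
t_res = M / Q_s = 14.24 ÷ 0.018 = 791.111 s
Geometry in metres: D = 49.9 mm → 0.0499 m, h = 8.23 mm → 0.00823 m; screw speed N = 30.4 rpm = 0.506667 rev/s
γ̇ = π·D·N / h = π · 0.0499 · 0.506667 / 0.00823 = 9.65101 s⁻¹
ΔT = η·γ̇²·t_res / (ρ·cp) = 3974 · (9.65101)² · 791.111 / (961 · 2333) = 130.609 K

value=130.6 K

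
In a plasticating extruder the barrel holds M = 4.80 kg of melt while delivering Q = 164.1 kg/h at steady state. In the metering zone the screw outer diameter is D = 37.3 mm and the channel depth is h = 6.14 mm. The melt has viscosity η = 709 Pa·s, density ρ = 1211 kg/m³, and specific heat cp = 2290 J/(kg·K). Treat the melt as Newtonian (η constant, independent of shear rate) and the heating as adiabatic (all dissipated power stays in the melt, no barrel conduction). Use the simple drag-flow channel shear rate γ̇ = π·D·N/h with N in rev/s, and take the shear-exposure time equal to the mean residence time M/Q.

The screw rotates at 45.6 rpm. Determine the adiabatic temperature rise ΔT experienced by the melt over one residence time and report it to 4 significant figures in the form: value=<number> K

value=5.664 K

Throughput in SI: Q_s = 164.1 kg/h ÷ 3600 s/h = 0.0455833 kg/s
t_res = M / Q_s = 4.80 ÷ 0.0455833 = 105.302 s
Geometry in metres: D = 37.3 mm → 0.0373 m, h = 6.14 mm → 0.00614 m; screw speed N = 45.6 rpm = 0.76 rev/s
γ̇ = π·D·N / h = π · 0.0373 · 0.76 / 0.00614 = 14.5045 s⁻¹
ΔT = η·γ̇²·t_res/(ρ·cp) = [709 × 14.5045² × 105.302] / [1211 × 2290] = 5.66382 K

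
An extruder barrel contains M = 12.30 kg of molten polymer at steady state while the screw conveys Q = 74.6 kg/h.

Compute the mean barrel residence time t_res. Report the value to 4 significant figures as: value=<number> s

Q_s = Q / 3600 = 74.6 / 3600 = 0.0207222 kg/s
t_res = M / Q_s = 12.30 / 0.0207222 = 593.566 s

value=593.6 s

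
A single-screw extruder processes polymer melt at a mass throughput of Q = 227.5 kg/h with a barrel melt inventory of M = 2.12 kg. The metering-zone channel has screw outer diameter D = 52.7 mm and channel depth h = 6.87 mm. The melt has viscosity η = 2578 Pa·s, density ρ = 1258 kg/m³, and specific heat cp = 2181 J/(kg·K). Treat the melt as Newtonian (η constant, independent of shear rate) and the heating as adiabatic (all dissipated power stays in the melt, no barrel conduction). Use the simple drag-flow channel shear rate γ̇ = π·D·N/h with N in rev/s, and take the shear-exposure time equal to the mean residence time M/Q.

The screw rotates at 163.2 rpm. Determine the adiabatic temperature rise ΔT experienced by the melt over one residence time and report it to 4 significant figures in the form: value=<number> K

value=135.4 K

Throughput in SI: Q_s = 227.5 kg/h ÷ 3600 s/h = 0.0631944 kg/s
t_res = M / Q_s = 2.12 / 0.0631944 = 33.5473 s
Convert to SI: D = 0.0527 m, h = 0.00687 m, N = 163.2/60 = 2.72 rev/s
γ̇ = π·D·N / h = π · 0.0527 · 2.72 / 0.00687 = 65.55 s⁻¹
Adiabatic rise: ΔT = η γ̇² t_res / (ρ cp) = 2578·(65.55)²·33.5473 / (1258·2181) = 135.441 K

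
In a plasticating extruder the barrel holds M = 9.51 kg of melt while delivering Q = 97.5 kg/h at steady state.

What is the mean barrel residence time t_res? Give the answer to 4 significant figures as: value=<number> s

Q_s = Q / 3600 = 97.5 / 3600 = 0.0270833 kg/s
t_res = M / Q_s = 9.51 ÷ 0.0270833 = 351.138 s

value=351.1 s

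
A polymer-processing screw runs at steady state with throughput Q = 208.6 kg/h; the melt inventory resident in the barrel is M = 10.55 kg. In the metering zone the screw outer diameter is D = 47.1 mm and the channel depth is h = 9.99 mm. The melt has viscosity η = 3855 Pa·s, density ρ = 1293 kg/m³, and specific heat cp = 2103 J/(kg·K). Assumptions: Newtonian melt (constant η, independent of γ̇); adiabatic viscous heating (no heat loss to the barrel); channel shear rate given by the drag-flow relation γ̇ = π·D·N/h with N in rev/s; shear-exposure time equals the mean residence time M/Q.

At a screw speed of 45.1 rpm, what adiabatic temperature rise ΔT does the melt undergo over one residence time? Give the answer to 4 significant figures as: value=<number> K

value=32.00 K

Convert throughput: Q = 208.6 kg/h = 208.6/3600 = 0.0579444 kg/s
t_res = M / Q_s = 10.55 / 0.0579444 = 182.071 s
D = 47.1 mm = 0.0471 m;  h = 9.99 mm = 0.00999 m;  N = 45.1 rpm / 60 = 0.751667 rev/s
Shear rate: γ̇ = πDN/h = π·0.0471·0.751667/0.00999 = 11.1335 s⁻¹
ΔT = η·γ̇²·t_res/(ρ·cp) = [3855 × 11.1335² × 182.071] / [1293 × 2103] = 31.9955 K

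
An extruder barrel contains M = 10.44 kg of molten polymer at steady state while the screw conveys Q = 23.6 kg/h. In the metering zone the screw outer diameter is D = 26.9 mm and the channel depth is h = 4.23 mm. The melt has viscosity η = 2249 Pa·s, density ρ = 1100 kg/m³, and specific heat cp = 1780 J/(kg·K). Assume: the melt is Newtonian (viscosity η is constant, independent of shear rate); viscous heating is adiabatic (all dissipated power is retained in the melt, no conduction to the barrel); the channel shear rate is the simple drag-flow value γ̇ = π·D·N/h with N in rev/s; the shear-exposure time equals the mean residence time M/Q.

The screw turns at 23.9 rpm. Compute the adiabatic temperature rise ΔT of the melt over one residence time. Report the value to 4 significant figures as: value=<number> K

value=115.8 K

Convert throughput: Q = 23.6 kg/h = 23.6/3600 = 0.00655556 kg/s
t_res = M / Q_s = 10.44 ÷ 0.00655556 = 1592.54 s
D = 26.9 mm = 0.0269 m;  h = 4.23 mm = 0.00423 m;  N = 23.9 rpm / 60 = 0.398333 rev/s
Shear rate: γ̇ = πDN/h = π·0.0269·0.398333/0.00423 = 7.95808 s⁻¹
Adiabatic rise: ΔT = η γ̇² t_res / (ρ cp) = 2249·(7.95808)²·1592.54 / (1100·1780) = 115.847 K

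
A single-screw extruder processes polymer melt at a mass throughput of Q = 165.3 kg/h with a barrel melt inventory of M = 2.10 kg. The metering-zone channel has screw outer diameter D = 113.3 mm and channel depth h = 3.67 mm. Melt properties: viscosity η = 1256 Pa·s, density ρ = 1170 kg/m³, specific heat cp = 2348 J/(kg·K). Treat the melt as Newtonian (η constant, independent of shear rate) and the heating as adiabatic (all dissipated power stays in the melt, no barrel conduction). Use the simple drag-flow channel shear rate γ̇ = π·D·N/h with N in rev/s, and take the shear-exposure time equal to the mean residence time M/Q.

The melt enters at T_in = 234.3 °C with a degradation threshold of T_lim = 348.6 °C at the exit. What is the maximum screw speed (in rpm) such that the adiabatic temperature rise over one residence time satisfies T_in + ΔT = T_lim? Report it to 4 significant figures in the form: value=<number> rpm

Convert throughput: Q = 165.3 kg/h = 165.3/3600 = 0.0459167 kg/s
t_res = M / Q_s = 2.10 / 0.0459167 = 45.735 s
Convert to metres: D = 0.1133 m, h = 0.00367 m
ΔT_a = T_lim − T_in = 348.6 − 234.3 = 114.3 K
γ̇_max² = ΔT_a·ρ·cp/(η·t_res) = 114.3·1170·2348/(1256·45.735) = 5466.28 s⁻²
Take the square root: γ̇_max = √(5466.28) = 73.9343 s⁻¹
Solve γ̇ = πDN/h for N: N_max = γ̇_max·h/(π·D) = 73.9343 × 0.00367 / (π × 0.1133) = 0.762311 rev/s = 45.7386 rpm

value=45.74 rpm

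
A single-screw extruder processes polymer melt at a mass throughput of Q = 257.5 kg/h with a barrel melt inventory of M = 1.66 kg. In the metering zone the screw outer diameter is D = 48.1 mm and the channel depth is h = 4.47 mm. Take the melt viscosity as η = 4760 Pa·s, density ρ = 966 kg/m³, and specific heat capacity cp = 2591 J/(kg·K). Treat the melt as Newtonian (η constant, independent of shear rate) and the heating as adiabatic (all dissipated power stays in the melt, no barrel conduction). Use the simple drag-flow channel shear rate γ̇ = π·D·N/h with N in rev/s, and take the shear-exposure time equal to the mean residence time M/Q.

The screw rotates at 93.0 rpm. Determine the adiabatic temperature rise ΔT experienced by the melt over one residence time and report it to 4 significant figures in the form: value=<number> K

Q_s = Q / 3600 = 257.5 / 3600 = 0.0715278 kg/s
t_res = M / Q_s = 1.66 ÷ 0.0715278 = 23.2078 s
Geometry in metres: D = 48.1 mm → 0.0481 m, h = 4.47 mm → 0.00447 m; screw speed N = 93.0 rpm = 1.55 rev/s
γ̇ = π D N / h = (π)(0.0481)(1.55) / 0.00447 = 52.3985 s⁻¹
Adiabatic rise: ΔT = η γ̇² t_res / (ρ cp) = 4760·(52.3985)²·23.2078 / (966·2591) = 121.181 K

value=121.2 K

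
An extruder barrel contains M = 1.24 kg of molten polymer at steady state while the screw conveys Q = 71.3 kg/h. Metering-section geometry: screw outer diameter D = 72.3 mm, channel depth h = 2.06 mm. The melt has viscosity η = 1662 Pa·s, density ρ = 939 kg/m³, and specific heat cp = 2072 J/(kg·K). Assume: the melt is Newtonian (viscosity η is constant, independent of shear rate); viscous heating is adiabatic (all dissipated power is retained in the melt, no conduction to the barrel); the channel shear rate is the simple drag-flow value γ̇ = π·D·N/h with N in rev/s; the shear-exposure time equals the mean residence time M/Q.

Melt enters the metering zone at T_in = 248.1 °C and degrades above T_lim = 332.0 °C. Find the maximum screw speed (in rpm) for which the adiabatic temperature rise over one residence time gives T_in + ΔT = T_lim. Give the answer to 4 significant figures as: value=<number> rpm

value=21.55 rpm

Q_s = Q / 3600 = 71.3 / 3600 = 0.0198056 kg/s
Mean residence time: t_res = M/Q_s = 1.24 kg / 0.0198056 kg/s = 62.6087 s
Convert to metres: D = 0.0723 m, h = 0.00206 m
Allowable rise: ΔT_a = T_lim − T_in = 332.0 − 248.1 = 83.9 K
γ̇_max² = ΔT_a·ρ·cp / (η·t_res) = [83.9 × 939 × 2072] / [1662 × 62.6087] = 1568.74 s⁻²
γ̇_max = sqrt(1568.74) = 39.6074 s⁻¹
N_max = γ̇_max h / (πD) = 39.6074·0.00206/(π·0.0723) = 0.359215 rev/s → ×60 = 21.5529 rpm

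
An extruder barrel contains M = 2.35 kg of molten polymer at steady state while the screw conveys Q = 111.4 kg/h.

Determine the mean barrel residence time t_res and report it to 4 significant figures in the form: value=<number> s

Q_s = Q / 3600 = 111.4 / 3600 = 0.0309444 kg/s
Mean residence time: t_res = M/Q_s = 2.35 kg / 0.0309444 kg/s = 75.9425 s

value=75.94 s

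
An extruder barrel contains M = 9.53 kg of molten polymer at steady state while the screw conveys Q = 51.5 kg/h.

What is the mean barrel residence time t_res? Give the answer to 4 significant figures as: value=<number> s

value=666.2 s

Q_s = Q / 3600 = 51.5 / 3600 = 0.0143056 kg/s
Mean residence time: t_res = M/Q_s = 9.53 kg / 0.0143056 kg/s = 666.175 s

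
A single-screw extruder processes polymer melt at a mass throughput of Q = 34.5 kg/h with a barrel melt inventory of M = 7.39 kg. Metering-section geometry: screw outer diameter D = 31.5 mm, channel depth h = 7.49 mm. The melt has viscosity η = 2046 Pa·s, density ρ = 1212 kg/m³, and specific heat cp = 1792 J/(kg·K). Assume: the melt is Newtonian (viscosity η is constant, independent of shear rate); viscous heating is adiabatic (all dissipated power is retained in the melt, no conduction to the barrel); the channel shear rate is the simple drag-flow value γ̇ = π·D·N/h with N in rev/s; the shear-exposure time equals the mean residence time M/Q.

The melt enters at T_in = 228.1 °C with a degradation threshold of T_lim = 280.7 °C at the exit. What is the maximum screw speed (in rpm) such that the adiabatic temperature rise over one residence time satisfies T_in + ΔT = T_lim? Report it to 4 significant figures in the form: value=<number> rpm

value=38.64 rpm

Q_s = Q / 3600 = 34.5 / 3600 = 0.00958333 kg/s
Mean residence time: t_res = M/Q_s = 7.39 kg / 0.00958333 kg/s = 771.13 s
Geometry in SI: D = 31.5 mm → 0.0315 m, h = 7.49 mm → 0.00749 m
ΔT_a = T_lim − T_in = 280.7 °C − 228.1 °C = 52.6 K
γ̇_max² = ΔT_a·ρ·cp/(η·t_res) = 52.6·1212·1792/(2046·771.13) = 72.4091 s⁻²
Take the square root: γ̇_max = √(72.4091) = 8.50935 s⁻¹
Solve γ̇ = πDN/h for N: N_max = γ̇_max·h/(π·D) = 8.50935 × 0.00749 / (π × 0.0315) = 0.644047 rev/s = 38.6428 rpm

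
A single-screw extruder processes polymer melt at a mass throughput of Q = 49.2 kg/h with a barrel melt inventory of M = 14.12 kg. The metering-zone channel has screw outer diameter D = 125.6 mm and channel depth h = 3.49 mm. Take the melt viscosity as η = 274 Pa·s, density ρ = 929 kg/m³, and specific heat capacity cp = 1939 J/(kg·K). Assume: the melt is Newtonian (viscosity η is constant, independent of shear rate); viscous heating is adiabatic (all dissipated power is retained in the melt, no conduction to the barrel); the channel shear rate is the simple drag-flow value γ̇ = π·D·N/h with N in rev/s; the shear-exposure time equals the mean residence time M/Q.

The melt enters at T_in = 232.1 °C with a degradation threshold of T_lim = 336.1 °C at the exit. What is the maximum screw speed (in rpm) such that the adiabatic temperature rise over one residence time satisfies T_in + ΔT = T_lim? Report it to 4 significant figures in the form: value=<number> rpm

Q_s = Q / 3600 = 49.2 / 3600 = 0.0136667 kg/s
Mean residence time: t_res = M/Q_s = 14.12 kg / 0.0136667 kg/s = 1033.17 s
D = 125.6 mm = 0.1256 m;  h = 3.49 mm = 0.00349 m
ΔT_a = T_lim − T_in = 336.1 °C − 232.1 °C = 104 K
γ̇_max² = ΔT_a·ρ·cp/(η·t_res) = 104·929·1939/(274·1033.17) = 661.766 s⁻²
γ̇_max = sqrt(661.766) = 25.7248 s⁻¹
Solve γ̇ = πDN/h for N: N_max = γ̇_max·h/(π·D) = 25.7248 × 0.00349 / (π × 0.1256) = 0.22753 rev/s = 13.6518 rpm

value=13.65 rpm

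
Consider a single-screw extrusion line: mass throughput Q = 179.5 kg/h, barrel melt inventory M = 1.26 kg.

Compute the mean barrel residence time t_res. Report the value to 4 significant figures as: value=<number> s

Q_s = Q / 3600 = 179.5 / 3600 = 0.0498611 kg/s
t_res = M / Q_s = 1.26 ÷ 0.0498611 = 25.2702 s

value=25.27 s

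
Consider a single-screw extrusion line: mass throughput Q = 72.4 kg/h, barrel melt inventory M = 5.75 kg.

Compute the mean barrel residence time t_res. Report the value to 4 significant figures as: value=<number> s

Q_s = Q / 3600 = 72.4 / 3600 = 0.0201111 kg/s
Mean residence time: t_res = M/Q_s = 5.75 kg / 0.0201111 kg/s = 285.912 s

value=285.9 s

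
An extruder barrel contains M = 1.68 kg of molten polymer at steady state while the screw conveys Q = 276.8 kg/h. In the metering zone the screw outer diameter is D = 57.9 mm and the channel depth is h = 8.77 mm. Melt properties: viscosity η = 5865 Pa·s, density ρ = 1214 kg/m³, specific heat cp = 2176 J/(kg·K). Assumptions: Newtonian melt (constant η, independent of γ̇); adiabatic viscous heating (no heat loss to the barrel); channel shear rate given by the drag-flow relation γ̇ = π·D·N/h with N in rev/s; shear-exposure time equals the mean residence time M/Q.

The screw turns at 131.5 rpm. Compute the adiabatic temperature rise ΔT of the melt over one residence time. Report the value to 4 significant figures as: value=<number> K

value=100.2 K

Q_s = Q / 3600 = 276.8 / 3600 = 0.0768889 kg/s
t_res = M / Q_s = 1.68 ÷ 0.0768889 = 21.8497 s
D = 57.9 mm = 0.0579 m;  h = 8.77 mm = 0.00877 m;  N = 131.5 rpm / 60 = 2.19167 rev/s
Shear rate: γ̇ = πDN/h = π·0.0579·2.19167/0.00877 = 45.4573 s⁻¹
ΔT = η·γ̇²·t_res / (ρ·cp) = 5865 · (45.4573)² · 21.8497 / (1214 · 2176) = 100.24 K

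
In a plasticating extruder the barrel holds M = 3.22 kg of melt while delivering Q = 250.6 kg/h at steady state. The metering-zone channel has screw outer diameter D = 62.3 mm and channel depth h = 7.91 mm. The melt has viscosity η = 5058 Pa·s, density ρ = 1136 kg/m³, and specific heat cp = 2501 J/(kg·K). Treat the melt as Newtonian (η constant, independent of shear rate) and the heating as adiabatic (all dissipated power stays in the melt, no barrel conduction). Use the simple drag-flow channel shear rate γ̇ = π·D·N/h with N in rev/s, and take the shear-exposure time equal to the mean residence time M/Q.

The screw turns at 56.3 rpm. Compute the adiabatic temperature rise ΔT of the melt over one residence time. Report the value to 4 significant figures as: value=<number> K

Convert throughput: Q = 250.6 kg/h = 250.6/3600 = 0.0696111 kg/s
t_res = M / Q_s = 3.22 / 0.0696111 = 46.257 s
D = 62.3 mm = 0.0623 m;  h = 7.91 mm = 0.00791 m;  N = 56.3 rpm / 60 = 0.938333 rev/s
γ̇ = π D N / h = (π)(0.0623)(0.938333) / 0.00791 = 23.2177 s⁻¹
ΔT = η·γ̇²·t_res/(ρ·cp) = [5058 × 23.2177² × 46.257] / [1136 × 2501] = 44.3916 K

value=44.39 K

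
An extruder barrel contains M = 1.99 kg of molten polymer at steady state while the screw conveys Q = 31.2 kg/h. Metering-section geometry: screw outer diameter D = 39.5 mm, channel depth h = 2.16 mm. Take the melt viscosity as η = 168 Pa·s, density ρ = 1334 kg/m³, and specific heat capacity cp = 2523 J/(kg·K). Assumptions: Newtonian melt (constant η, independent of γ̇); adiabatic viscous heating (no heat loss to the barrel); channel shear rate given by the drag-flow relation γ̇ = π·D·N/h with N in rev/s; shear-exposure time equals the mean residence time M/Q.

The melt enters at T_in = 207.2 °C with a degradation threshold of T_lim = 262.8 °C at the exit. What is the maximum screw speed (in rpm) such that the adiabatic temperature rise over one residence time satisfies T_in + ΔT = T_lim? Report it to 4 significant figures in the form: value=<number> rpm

value=72.74 rpm

Convert throughput: Q = 31.2 kg/h = 31.2/3600 = 0.00866667 kg/s
Mean residence time: t_res = M/Q_s = 1.99 kg / 0.00866667 kg/s = 229.615 s
D = 39.5 mm = 0.0395 m;  h = 2.16 mm = 0.00216 m
ΔT_a = T_lim − T_in = 262.8 − 207.2 = 55.6 K
Invert ΔT = ηγ̇²t_res/(ρcp) for γ̇: γ̇_max² = ΔT_a ρ cp / (η t_res) = 55.6·1334·2523 / (168·229.615) = 4851.07 s⁻²
γ̇_max = √4851.07 = 69.6496 s⁻¹
N_max = γ̇_max h / (πD) = 69.6496·0.00216/(π·0.0395) = 1.21234 rev/s → ×60 = 72.7406 rpm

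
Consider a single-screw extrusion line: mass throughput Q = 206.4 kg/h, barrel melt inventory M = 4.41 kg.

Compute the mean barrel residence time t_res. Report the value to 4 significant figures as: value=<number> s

value=76.92 s

Convert throughput: Q = 206.4 kg/h = 206.4/3600 = 0.0573333 kg/s
Mean residence time: t_res = M/Q_s = 4.41 kg / 0.0573333 kg/s = 76.9186 s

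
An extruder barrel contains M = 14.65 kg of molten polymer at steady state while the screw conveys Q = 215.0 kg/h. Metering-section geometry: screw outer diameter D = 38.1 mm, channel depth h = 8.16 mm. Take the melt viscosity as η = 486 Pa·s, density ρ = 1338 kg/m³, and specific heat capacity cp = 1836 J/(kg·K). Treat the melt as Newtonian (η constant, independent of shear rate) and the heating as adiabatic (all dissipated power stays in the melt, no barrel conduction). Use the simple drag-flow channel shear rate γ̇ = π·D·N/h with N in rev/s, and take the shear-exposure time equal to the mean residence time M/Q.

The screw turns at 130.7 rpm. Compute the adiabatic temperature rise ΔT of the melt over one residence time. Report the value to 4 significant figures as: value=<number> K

Throughput in SI: Q_s = 215.0 kg/h ÷ 3600 s/h = 0.0597222 kg/s
t_res = M / Q_s = 14.65 ÷ 0.0597222 = 245.302 s
D = 38.1 mm = 0.0381 m;  h = 8.16 mm = 0.00816 m;  N = 130.7 rpm / 60 = 2.17833 rev/s
γ̇ = π D N / h = (π)(0.0381)(2.17833) / 0.00816 = 31.9528 s⁻¹
Adiabatic rise: ΔT = η γ̇² t_res / (ρ cp) = 486·(31.9528)²·245.302 / (1338·1836) = 49.5481 K

value=49.55 K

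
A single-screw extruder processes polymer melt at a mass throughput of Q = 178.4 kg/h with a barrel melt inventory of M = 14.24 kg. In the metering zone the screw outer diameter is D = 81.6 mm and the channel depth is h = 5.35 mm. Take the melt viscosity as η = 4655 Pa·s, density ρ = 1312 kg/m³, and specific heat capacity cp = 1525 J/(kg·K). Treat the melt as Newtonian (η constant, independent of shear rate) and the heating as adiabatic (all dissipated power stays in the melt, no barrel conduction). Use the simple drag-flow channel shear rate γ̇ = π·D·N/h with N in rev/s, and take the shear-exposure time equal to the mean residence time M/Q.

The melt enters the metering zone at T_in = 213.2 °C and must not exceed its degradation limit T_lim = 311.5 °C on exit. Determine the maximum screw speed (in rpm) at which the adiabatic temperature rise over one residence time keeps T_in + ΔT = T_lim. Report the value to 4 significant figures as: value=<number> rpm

value=15.18 rpm

Throughput in SI: Q_s = 178.4 kg/h ÷ 3600 s/h = 0.0495556 kg/s
Mean residence time: t_res = M/Q_s = 14.24 kg / 0.0495556 kg/s = 287.354 s
Geometry in SI: D = 81.6 mm → 0.0816 m, h = 5.35 mm → 0.00535 m
Allowable rise: ΔT_a = T_lim − T_in = 311.5 − 213.2 = 98.3 K
γ̇_max² = ΔT_a·ρ·cp/(η·t_res) = 98.3·1312·1525/(4655·287.354) = 147.035 s⁻²
γ̇_max = √147.035 = 12.1258 s⁻¹
Solve γ̇ = πDN/h for N: N_max = γ̇_max·h/(π·D) = 12.1258 × 0.00535 / (π × 0.0816) = 0.25306 rev/s = 15.1836 rpm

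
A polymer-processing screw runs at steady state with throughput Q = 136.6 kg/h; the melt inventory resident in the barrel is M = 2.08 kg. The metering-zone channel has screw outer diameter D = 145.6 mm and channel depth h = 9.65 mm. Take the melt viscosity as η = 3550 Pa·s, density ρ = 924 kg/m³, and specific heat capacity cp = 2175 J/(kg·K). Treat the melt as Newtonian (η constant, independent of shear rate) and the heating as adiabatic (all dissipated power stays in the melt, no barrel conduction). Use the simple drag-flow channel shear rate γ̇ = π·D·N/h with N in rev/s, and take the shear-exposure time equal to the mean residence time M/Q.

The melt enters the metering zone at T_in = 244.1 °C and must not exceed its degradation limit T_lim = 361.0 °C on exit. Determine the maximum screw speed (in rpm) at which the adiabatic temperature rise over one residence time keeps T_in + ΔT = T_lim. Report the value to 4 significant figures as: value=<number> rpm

value=43.98 rpm

Convert throughput: Q = 136.6 kg/h = 136.6/3600 = 0.0379444 kg/s
Mean residence time: t_res = M/Q_s = 2.08 kg / 0.0379444 kg/s = 54.817 s
Geometry in SI: D = 145.6 mm → 0.1456 m, h = 9.65 mm → 0.00965 m
ΔT_a = T_lim − T_in = 361.0 °C − 244.1 °C = 116.9 K
Invert ΔT = ηγ̇²t_res/(ρcp) for γ̇: γ̇_max² = ΔT_a ρ cp / (η t_res) = 116.9·924·2175 / (3550·54.817) = 1207.26 s⁻²
Take the square root: γ̇_max = √(1207.26) = 34.7457 s⁻¹
N_max = γ̇_max h / (πD) = 34.7457·0.00965/(π·0.1456) = 0.733022 rev/s → ×60 = 43.9813 rpm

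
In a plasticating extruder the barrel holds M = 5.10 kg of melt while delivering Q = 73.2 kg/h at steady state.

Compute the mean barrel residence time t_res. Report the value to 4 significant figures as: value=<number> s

Q_s = Q / 3600 = 73.2 / 3600 = 0.0203333 kg/s
t_res = M / Q_s = 5.10 ÷ 0.0203333 = 250.82 s

value=250.8 s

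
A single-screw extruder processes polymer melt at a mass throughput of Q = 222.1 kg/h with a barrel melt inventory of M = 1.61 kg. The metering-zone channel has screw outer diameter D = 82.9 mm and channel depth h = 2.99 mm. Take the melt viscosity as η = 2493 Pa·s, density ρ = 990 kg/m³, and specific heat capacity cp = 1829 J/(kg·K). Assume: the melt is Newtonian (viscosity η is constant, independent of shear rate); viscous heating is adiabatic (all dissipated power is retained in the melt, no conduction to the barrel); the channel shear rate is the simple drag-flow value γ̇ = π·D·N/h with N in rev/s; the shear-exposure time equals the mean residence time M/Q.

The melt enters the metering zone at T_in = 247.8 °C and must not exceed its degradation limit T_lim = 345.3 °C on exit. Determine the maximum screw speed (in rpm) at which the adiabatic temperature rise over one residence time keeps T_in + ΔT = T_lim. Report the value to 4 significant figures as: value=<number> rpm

Convert throughput: Q = 222.1 kg/h = 222.1/3600 = 0.0616944 kg/s
t_res = M / Q_s = 1.61 ÷ 0.0616944 = 26.0964 s
Geometry in SI: D = 82.9 mm → 0.0829 m, h = 2.99 mm → 0.00299 m
ΔT_a = T_lim − T_in = 345.3 − 247.8 = 97.5 K
γ̇_max² = ΔT_a·ρ·cp / (η·t_res) = [97.5 × 990 × 1829] / [2493 × 26.0964] = 2713.63 s⁻²
γ̇_max = √2713.63 = 52.0926 s⁻¹
Solve γ̇ = πDN/h for N: N_max = γ̇_max·h/(π·D) = 52.0926 × 0.00299 / (π × 0.0829) = 0.598057 rev/s = 35.8834 rpm

value=35.88 rpm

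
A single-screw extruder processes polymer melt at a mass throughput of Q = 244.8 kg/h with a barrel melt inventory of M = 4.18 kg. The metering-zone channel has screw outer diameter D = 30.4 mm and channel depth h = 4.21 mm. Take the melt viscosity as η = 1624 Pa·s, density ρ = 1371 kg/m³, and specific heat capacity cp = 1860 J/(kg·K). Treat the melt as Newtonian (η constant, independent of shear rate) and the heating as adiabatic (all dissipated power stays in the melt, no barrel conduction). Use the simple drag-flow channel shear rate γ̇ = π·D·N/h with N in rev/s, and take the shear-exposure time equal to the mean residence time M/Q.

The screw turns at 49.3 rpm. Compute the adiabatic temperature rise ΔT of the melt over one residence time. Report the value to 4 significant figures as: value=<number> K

Q_s = Q / 3600 = 244.8 / 3600 = 0.068 kg/s
t_res = M / Q_s = 4.18 / 0.068 = 61.4706 s
Geometry in metres: D = 30.4 mm → 0.0304 m, h = 4.21 mm → 0.00421 m; screw speed N = 49.3 rpm = 0.821667 rev/s
γ̇ = π·D·N / h = π · 0.0304 · 0.821667 / 0.00421 = 18.6396 s⁻¹
ΔT = η·γ̇²·t_res / (ρ·cp) = 1624 · (18.6396)² · 61.4706 / (1371 · 1860) = 13.6012 K

value=13.60 K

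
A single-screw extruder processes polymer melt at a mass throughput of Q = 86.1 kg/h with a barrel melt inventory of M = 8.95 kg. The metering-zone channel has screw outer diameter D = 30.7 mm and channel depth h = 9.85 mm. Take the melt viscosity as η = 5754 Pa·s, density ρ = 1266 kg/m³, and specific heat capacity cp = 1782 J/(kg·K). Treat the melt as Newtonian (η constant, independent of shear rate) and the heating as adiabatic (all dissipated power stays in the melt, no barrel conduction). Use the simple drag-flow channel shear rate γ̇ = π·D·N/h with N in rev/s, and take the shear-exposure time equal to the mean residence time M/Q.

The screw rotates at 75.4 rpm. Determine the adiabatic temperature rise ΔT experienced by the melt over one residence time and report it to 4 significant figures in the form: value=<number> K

Convert throughput: Q = 86.1 kg/h = 86.1/3600 = 0.0239167 kg/s
t_res = M / Q_s = 8.95 ÷ 0.0239167 = 374.216 s
Convert to SI: D = 0.0307 m, h = 0.00985 m, N = 75.4/60 = 1.25667 rev/s
γ̇ = π·D·N / h = π · 0.0307 · 1.25667 / 0.00985 = 12.3047 s⁻¹
Adiabatic rise: ΔT = η γ̇² t_res / (ρ cp) = 5754·(12.3047)²·374.216 / (1266·1782) = 144.509 K

value=144.5 K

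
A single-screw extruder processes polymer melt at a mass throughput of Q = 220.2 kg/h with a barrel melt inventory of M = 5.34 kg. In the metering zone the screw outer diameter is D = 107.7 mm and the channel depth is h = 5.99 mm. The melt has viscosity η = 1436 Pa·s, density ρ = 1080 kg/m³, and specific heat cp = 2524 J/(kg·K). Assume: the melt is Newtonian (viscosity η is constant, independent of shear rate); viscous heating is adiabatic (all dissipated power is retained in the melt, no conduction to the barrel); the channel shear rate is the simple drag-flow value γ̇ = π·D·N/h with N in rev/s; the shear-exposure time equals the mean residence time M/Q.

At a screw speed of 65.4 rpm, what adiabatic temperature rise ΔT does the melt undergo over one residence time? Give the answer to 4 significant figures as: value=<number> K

value=174.3 K

Q_s = Q / 3600 = 220.2 / 3600 = 0.0611667 kg/s
Mean residence time: t_res = M/Q_s = 5.34 kg / 0.0611667 kg/s = 87.3025 s
Geometry in metres: D = 107.7 mm → 0.1077 m, h = 5.99 mm → 0.00599 m; screw speed N = 65.4 rpm = 1.09 rev/s
Shear rate: γ̇ = πDN/h = π·0.1077·1.09/0.00599 = 61.5694 s⁻¹
ΔT = η·γ̇²·t_res/(ρ·cp) = [1436 × 61.5694² × 87.3025] / [1080 × 2524] = 174.34 K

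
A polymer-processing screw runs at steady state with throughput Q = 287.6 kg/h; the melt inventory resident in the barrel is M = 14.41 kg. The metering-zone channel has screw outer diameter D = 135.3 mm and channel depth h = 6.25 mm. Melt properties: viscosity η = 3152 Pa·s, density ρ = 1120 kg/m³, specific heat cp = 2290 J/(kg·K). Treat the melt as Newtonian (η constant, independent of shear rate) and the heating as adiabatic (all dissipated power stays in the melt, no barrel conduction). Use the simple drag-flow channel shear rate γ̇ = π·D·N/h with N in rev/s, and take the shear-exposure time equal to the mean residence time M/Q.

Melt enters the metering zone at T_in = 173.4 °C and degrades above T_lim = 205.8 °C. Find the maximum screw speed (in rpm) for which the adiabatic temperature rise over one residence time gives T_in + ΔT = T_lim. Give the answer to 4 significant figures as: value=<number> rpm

value=10.67 rpm

Throughput in SI: Q_s = 287.6 kg/h ÷ 3600 s/h = 0.0798889 kg/s
t_res = M / Q_s = 14.41 ÷ 0.0798889 = 180.376 s
Geometry in SI: D = 135.3 mm → 0.1353 m, h = 6.25 mm → 0.00625 m
Allowable rise: ΔT_a = T_lim − T_in = 205.8 − 173.4 = 32.4 K
γ̇_max² = ΔT_a·ρ·cp/(η·t_res) = 32.4·1120·2290/(3152·180.376) = 146.162 s⁻²
γ̇_max = sqrt(146.162) = 12.0898 s⁻¹
N_max = γ̇_max·h / (π·D) = 12.0898 · 0.00625 / (π · 0.1353) = 0.177766 rev/s = 10.666 rpm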